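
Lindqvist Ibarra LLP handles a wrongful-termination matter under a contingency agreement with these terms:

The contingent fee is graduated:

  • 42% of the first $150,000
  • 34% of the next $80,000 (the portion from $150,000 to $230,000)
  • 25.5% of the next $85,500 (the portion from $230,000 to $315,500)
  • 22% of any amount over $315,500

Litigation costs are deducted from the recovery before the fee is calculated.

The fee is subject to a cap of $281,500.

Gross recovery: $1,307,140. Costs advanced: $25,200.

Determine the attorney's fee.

Fee base (net of costs): $1,307,140 − $25,200 = $1,281,940
First $150,000 at 42% = $63,000.00
Next $80,000 at 34% = $27,200.00
Next $85,500 at 25.5% = $21,802.50
Remaining $966,440 at 22% = $212,616.80
Fee: $63,000.00 + $27,200.00 + $21,802.50 + $212,616.80 = $324,619.30
$324,619.30 exceeds the $281,500 cap, so the fee is capped at $281,500.00.

$281,500.00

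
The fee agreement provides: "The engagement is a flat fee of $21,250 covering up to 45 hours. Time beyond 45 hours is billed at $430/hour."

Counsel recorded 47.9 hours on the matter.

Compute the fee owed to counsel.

$22,497.00

Flat fee: $21,250.00
Excess hours: 47.9 − 45 = 2.9
Overrun: 2.9 × $430 = $1,247.00
Total: $21,250.00 + $1,247.00 = $22,497.00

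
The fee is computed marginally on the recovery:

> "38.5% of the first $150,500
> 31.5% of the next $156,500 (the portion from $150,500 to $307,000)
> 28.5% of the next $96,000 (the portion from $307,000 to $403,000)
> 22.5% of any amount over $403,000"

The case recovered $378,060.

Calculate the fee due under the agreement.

$127,492.10

First $150,500 at 38.5% = $57,942.50
Next $156,500 at 31.5% = $49,297.50
Remaining $71,060 at 28.5% = $20,252.10
Fee: $57,942.50 + $49,297.50 + $20,252.10 = $127,492.10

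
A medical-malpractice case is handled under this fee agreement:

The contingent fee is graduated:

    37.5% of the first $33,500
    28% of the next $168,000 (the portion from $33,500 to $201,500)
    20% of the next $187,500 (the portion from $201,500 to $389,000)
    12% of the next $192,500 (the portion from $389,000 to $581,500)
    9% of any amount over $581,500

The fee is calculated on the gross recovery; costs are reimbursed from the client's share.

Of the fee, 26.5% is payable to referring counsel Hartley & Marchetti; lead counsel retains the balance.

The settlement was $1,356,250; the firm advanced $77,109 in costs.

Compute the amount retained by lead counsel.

Fee base is the gross recovery, $1,356,250; costs are reimbursed separately.
First $33,500 at 37.5% = $12,562.50
Next $168,000 at 28% = $47,040.00
Next $187,500 at 20% = $37,500.00
Next $192,500 at 12% = $23,100.00
Remaining $774,750 at 9% = $69,727.50
Fee: $12,562.50 + $47,040.00 + $37,500.00 + $23,100.00 + $69,727.50 = $189,930.00
Referral share: 26.5% of $189,930.00 = $50,331.45; lead counsel retains $189,930.00 − $50,331.45 = $139,598.55.

$139,598.55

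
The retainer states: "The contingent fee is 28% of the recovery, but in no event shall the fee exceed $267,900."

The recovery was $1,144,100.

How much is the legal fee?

$267,900.00

28% of $1,144,100 = $320,348.00
That exceeds the $267,900 cap, so the fee is capped at $267,900.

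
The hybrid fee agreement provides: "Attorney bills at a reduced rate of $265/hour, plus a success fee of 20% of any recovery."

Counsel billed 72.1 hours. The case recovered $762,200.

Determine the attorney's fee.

Hourly: 72.1 × $265 = $19,106.50
Success fee: 20% of $762,200 = $152,440.00
Total: $19,106.50 + $152,440.00 = $171,546.50

$171,546.50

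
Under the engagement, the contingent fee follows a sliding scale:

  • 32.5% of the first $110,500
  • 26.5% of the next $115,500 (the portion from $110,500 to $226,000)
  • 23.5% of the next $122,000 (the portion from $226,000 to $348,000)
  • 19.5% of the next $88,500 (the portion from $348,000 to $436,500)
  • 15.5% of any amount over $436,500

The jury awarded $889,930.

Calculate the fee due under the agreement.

$182,729.15

First $110,500 at 32.5% = $35,912.50
Next $115,500 at 26.5% = $30,607.50
Next $122,000 at 23.5% = $28,670.00
Next $88,500 at 19.5% = $17,257.50
Remaining $453,430 at 15.5% = $70,281.65
Fee: $35,912.50 + $30,607.50 + $28,670.00 + $17,257.50 + $70,281.65 = $182,729.15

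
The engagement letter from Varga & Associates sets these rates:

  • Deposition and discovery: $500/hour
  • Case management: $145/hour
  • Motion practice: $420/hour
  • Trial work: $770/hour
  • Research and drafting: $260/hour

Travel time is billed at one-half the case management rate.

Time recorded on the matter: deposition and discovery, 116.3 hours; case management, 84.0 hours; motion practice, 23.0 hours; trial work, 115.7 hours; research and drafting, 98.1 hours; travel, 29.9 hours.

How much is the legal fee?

Deposition and discovery: 116.3 × $500 = $58,150.00
Case management: 84.0 × $145 = $12,180.00
Motion practice: 23.0 × $420 = $9,660.00
Trial work: 115.7 × $770 = $89,089.00
Research and drafting: 98.1 × $260 = $25,506.00
Subtotal: $58,150.00 + $12,180.00 + $9,660.00 + $89,089.00 + $25,506.00 = $194,585.00
Travel: 29.9 × ($145 ÷ 2) = 29.9 × $72.50 = $2,167.75
Total: $194,585.00 + $2,167.75 = $196,752.75

$196,752.75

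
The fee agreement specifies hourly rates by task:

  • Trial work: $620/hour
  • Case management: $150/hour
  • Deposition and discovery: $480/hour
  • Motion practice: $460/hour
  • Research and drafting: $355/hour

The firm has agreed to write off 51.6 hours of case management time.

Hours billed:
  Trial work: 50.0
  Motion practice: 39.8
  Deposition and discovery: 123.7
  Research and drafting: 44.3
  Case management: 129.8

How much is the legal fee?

$136,140.50

Trial work: 50.0 × $620 = $31,000.00
Case management: 129.8 × $150 = $19,470.00
Deposition and discovery: 123.7 × $480 = $59,376.00
Motion practice: 39.8 × $460 = $18,308.00
Research and drafting: 44.3 × $355 = $15,726.50
Subtotal: $143,880.50
Write-off: 51.6 × $150 = $7,740.00
Total: $143,880.50 − $7,740.00 = $136,140.50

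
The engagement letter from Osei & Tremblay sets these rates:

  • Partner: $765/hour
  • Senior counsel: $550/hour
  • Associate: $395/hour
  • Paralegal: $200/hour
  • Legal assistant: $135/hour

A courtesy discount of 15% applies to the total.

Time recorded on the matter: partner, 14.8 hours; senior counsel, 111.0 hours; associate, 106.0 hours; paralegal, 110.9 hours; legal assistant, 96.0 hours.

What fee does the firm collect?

Partner: 14.8 × $765 = $11,322.00
Senior counsel: 111.0 × $550 = $61,050.00
Associate: 106.0 × $395 = $41,870.00
Paralegal: 110.9 × $200 = $22,180.00
Legal assistant: 96.0 × $135 = $12,960.00
Subtotal: $149,382.00
Less 15% discount: −$22,407.30
Total: $149,382.00 − $22,407.30 = $126,974.70

$126,974.70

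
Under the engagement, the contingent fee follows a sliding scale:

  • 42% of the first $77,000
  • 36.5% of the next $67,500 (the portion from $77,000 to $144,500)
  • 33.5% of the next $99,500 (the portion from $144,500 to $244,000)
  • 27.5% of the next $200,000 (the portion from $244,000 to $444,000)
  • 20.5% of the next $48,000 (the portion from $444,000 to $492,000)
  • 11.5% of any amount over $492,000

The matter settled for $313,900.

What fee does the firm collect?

First $77,000 at 42% = $32,340.00
Next $67,500 at 36.5% = $24,637.50
Next $99,500 at 33.5% = $33,332.50
Remaining $69,900 at 27.5% = $19,222.50
Fee: $32,340.00 + $24,637.50 + $33,332.50 + $19,222.50 = $109,532.50

$109,532.50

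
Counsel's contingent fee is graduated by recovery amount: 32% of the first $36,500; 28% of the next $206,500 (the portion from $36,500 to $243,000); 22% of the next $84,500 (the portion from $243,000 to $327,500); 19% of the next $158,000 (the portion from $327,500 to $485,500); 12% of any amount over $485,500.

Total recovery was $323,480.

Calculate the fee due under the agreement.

First $36,500 at 32% = $11,680.00
Next $206,500 at 28% = $57,820.00
Remaining $80,480 at 22% = $17,705.60
Fee: $11,680.00 + $57,820.00 + $17,705.60 = $87,205.60

$87,205.60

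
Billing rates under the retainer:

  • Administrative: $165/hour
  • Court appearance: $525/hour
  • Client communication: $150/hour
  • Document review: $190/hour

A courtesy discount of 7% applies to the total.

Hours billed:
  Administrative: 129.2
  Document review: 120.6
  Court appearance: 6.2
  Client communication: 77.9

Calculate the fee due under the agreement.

Administrative: 129.2 × $165 = $21,318.00
Court appearance: 6.2 × $525 = $3,255.00
Client communication: 77.9 × $150 = $11,685.00
Document review: 120.6 × $190 = $22,914.00
Subtotal: $59,172.00
Less 7% discount: −$4,142.04
Total: $59,172.00 − $4,142.04 = $55,029.96

$55,029.96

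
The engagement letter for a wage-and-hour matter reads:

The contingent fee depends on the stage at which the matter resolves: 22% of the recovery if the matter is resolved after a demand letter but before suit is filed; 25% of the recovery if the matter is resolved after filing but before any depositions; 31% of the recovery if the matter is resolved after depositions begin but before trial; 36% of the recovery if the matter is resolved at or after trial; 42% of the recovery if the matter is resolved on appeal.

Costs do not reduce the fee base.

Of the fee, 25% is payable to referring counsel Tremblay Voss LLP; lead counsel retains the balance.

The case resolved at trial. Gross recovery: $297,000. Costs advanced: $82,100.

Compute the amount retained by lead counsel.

Fee base is the gross recovery, $297,000; costs are reimbursed separately.
The matter resolved at trial, so the 36% rate applies.
$297,000 × 36% = $106,920.00
Referral share: 25% of $106,920.00 = $26,730.00; lead counsel retains $106,920.00 − $26,730.00 = $80,190.00.

$80,190.00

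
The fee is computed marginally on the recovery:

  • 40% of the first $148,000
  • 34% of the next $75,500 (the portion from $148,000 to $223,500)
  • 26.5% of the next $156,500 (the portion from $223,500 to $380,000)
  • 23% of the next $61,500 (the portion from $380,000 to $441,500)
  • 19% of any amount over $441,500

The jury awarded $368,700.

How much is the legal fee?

$123,348.00

First $148,000 at 40% = $59,200.00
Next $75,500 at 34% = $25,670.00
Remaining $145,200 at 26.5% = $38,478.00
Fee: $59,200.00 + $25,670.00 + $38,478.00 = $123,348.00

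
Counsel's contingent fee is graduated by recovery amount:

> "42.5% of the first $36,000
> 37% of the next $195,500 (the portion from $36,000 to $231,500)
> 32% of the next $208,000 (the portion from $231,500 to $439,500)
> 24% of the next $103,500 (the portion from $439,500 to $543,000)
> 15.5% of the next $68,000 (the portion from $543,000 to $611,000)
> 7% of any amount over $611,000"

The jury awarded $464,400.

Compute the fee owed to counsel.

$160,171.00

First $36,000 at 42.5% = $15,300.00
Next $195,500 at 37% = $72,335.00
Next $208,000 at 32% = $66,560.00
Remaining $24,900 at 24% = $5,976.00
Fee: $15,300.00 + $72,335.00 + $66,560.00 + $5,976.00 = $160,171.00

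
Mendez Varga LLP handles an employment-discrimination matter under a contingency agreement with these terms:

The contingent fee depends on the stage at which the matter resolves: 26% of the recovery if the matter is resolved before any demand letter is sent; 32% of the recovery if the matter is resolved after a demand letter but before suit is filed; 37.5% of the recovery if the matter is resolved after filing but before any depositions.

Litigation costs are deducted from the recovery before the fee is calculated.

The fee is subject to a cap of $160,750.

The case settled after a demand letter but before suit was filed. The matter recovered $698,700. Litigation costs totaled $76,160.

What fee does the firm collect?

$160,750.00

Fee base (net of costs): $698,700 − $76,160 = $622,540
The matter settled after a demand letter but before suit was filed, so the 32% rate applies.
$622,540 × 32% = $199,212.80
$199,212.80 exceeds the $160,750 cap, so the fee is capped at $160,750.00.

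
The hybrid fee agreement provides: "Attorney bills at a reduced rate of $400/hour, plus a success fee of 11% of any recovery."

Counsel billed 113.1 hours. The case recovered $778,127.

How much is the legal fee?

Hourly: 113.1 × $400 = $45,240.00
Success fee: 11% of $778,127 = $85,593.97
Total: $45,240.00 + $85,593.97 = $130,833.97

$130,833.97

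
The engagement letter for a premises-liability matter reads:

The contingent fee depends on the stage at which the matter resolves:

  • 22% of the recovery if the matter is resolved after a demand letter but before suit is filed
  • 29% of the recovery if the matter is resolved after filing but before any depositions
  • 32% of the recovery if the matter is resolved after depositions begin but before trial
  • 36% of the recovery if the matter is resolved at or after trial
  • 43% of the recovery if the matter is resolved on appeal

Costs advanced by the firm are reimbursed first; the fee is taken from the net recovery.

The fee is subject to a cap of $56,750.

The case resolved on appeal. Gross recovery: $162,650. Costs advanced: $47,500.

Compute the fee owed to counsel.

$49,514.50

Fee base (net of costs): $162,650 − $47,500 = $115,150
The matter resolved on appeal, so the 43% rate applies.
$115,150 × 43% = $49,514.50
$49,514.50 is under the $56,750 cap.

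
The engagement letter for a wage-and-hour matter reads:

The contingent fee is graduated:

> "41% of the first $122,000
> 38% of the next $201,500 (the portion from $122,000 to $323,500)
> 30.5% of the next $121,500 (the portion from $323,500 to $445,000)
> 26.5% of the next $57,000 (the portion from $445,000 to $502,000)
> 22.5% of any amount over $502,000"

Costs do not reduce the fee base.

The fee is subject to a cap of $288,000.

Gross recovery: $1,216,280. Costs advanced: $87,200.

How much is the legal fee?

$288,000.00

Fee base is the gross recovery, $1,216,280; costs are reimbursed separately.
First $122,000 at 41% = $50,020.00
Next $201,500 at 38% = $76,570.00
Next $121,500 at 30.5% = $37,057.50
Next $57,000 at 26.5% = $15,105.00
Remaining $714,280 at 22.5% = $160,713.00
Fee: $50,020.00 + $76,570.00 + $37,057.50 + $15,105.00 + $160,713.00 = $339,465.50
$339,465.50 exceeds the $288,000 cap, so the fee is capped at $288,000.00.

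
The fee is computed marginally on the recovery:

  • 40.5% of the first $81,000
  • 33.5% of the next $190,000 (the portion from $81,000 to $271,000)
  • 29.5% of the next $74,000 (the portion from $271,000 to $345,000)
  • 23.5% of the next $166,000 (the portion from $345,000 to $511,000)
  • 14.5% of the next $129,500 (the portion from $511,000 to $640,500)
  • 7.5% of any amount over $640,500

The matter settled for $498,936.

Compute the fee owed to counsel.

$154,459.96

First $81,000 at 40.5% = $32,805.00
Next $190,000 at 33.5% = $63,650.00
Next $74,000 at 29.5% = $21,830.00
Remaining $153,936 at 23.5% = $36,174.96
Fee: $32,805.00 + $63,650.00 + $21,830.00 + $36,174.96 = $154,459.96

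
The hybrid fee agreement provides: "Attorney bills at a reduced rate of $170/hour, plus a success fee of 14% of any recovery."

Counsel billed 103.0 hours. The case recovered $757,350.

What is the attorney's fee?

Hourly: 103.0 × $170 = $17,510.00
Success fee: 14% of $757,350 = $106,029.00
Total: $17,510.00 + $106,029.00 = $123,539.00

$123,539.00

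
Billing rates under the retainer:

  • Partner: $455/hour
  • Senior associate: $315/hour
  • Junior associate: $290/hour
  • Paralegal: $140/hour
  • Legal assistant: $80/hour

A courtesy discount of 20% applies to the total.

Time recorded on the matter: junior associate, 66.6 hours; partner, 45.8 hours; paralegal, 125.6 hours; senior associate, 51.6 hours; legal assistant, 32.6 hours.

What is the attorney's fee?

$61,279.20

Partner: 45.8 × $455 = $20,839.00
Senior associate: 51.6 × $315 = $16,254.00
Junior associate: 66.6 × $290 = $19,314.00
Paralegal: 125.6 × $140 = $17,584.00
Legal assistant: 32.6 × $80 = $2,608.00
Subtotal: $76,599.00
Less 20% discount: −$15,319.80
Total: $76,599.00 − $15,319.80 = $61,279.20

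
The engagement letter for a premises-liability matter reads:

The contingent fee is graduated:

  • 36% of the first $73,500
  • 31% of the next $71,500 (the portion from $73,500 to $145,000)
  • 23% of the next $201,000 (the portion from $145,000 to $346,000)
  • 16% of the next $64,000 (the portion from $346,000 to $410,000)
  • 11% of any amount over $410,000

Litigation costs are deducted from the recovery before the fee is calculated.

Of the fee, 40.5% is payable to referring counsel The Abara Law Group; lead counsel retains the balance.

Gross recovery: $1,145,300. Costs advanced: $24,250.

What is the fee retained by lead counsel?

Fee base (net of costs): $1,145,300 − $24,250 = $1,121,050
First $73,500 at 36% = $26,460.00
Next $71,500 at 31% = $22,165.00
Next $201,000 at 23% = $46,230.00
Next $64,000 at 16% = $10,240.00
Remaining $711,050 at 11% = $78,215.50
Fee: $26,460.00 + $22,165.00 + $46,230.00 + $10,240.00 + $78,215.50 = $183,310.50
Referral share: 40.5% of $183,310.50 = $74,240.75; lead counsel retains $183,310.50 − $74,240.75 = $109,069.75.

$109,069.75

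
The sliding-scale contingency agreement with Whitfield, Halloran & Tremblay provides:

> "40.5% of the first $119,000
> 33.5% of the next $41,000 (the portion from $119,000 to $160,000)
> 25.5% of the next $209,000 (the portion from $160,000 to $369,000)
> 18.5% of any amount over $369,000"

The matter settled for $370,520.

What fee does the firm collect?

First $119,000 at 40.5% = $48,195.00
Next $41,000 at 33.5% = $13,735.00
Next $209,000 at 25.5% = $53,295.00
Remaining $1,520 at 18.5% = $281.20
Fee: $48,195.00 + $13,735.00 + $53,295.00 + $281.20 = $115,506.20

$115,506.20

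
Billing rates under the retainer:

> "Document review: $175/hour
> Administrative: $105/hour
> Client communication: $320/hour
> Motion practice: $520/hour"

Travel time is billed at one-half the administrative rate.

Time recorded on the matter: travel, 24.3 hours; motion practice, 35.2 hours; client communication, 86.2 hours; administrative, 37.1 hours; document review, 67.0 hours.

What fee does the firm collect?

$62,784.25

Document review: 67.0 × $175 = $11,725.00
Administrative: 37.1 × $105 = $3,895.50
Client communication: 86.2 × $320 = $27,584.00
Motion practice: 35.2 × $520 = $18,304.00
Subtotal: $11,725.00 + $3,895.50 + $27,584.00 + $18,304.00 = $61,508.50
Travel: 24.3 × ($105 ÷ 2) = 24.3 × $52.50 = $1,275.75
Total: $61,508.50 + $1,275.75 = $62,784.25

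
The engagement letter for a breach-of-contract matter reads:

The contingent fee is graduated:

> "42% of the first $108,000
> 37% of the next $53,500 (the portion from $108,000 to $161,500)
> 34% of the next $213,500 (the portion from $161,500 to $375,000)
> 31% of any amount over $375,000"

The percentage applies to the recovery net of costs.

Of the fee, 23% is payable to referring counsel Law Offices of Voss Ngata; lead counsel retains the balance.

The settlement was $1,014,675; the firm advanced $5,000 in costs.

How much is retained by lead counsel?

Fee base (net of costs): $1,014,675 − $5,000 = $1,009,675
First $108,000 at 42% = $45,360.00
Next $53,500 at 37% = $19,795.00
Next $213,500 at 34% = $72,590.00
Remaining $634,675 at 31% = $196,749.25
Fee: $45,360.00 + $19,795.00 + $72,590.00 + $196,749.25 = $334,494.25
Referral share: 23% of $334,494.25 = $76,933.68; lead counsel retains $334,494.25 − $76,933.68 = $257,560.57.

$257,560.57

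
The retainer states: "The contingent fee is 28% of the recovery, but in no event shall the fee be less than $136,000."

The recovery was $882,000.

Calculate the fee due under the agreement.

28% of $882,000 = $246,960.00
That exceeds the $136,000 minimum.

$246,960.00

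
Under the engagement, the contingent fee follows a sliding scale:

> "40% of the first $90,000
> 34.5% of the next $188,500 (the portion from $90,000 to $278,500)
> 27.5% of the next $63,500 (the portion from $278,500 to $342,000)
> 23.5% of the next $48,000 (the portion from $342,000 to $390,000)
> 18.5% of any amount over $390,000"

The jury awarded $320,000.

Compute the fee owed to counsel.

$112,445.00

First $90,000 at 40% = $36,000.00
Next $188,500 at 34.5% = $65,032.50
Remaining $41,500 at 27.5% = $11,412.50
Fee: $36,000.00 + $65,032.50 + $11,412.50 = $112,445.00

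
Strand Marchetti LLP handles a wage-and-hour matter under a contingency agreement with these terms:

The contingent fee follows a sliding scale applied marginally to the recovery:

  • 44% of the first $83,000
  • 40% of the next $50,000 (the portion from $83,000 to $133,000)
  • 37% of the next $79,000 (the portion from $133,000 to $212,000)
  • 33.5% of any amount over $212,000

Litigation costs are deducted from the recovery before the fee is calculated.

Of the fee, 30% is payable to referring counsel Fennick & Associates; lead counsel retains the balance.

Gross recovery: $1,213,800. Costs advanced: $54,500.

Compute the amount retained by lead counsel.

Fee base (net of costs): $1,213,800 − $54,500 = $1,159,300
First $83,000 at 44% = $36,520.00
Next $50,000 at 40% = $20,000.00
Next $79,000 at 37% = $29,230.00
Remaining $947,300 at 33.5% = $317,345.50
Fee: $36,520.00 + $20,000.00 + $29,230.00 + $317,345.50 = $403,095.50
Referral share: 30% of $403,095.50 = $120,928.65; lead counsel retains $403,095.50 − $120,928.65 = $282,166.85.

$282,166.85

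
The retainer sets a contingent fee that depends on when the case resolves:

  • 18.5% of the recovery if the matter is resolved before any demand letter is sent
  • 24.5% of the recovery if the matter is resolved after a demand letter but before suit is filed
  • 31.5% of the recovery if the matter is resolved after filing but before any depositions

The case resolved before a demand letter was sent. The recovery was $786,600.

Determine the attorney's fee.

The matter resolved before a demand letter was sent, so the 18.5% rate applies.
$786,600 × 18.5% = $145,521.00

$145,521.00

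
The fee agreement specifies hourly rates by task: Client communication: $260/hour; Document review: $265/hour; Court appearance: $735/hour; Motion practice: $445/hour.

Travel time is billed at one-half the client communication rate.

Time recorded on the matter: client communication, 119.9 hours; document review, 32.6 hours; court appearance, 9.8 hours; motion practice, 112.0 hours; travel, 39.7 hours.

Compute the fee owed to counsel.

Client communication: 119.9 × $260 = $31,174.00
Document review: 32.6 × $265 = $8,639.00
Court appearance: 9.8 × $735 = $7,203.00
Motion practice: 112.0 × $445 = $49,840.00
Subtotal: $31,174.00 + $8,639.00 + $7,203.00 + $49,840.00 = $96,856.00
Travel: 39.7 × ($260 ÷ 2) = 39.7 × $130.00 = $5,161.00
Total: $96,856.00 + $5,161.00 = $102,017.00

$102,017.00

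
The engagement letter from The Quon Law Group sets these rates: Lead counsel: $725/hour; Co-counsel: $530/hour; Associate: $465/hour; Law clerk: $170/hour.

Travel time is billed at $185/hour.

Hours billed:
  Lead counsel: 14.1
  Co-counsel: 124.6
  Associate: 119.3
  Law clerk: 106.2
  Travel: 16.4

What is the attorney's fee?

$152,823.00

Lead counsel: 14.1 × $725 = $10,222.50
Co-counsel: 124.6 × $530 = $66,038.00
Associate: 119.3 × $465 = $55,474.50
Law clerk: 106.2 × $170 = $18,054.00
Subtotal: $10,222.50 + $66,038.00 + $55,474.50 + $18,054.00 = $149,789.00
Travel: 16.4 × $185 = $3,034.00
Total: $149,789.00 + $3,034.00 = $152,823.00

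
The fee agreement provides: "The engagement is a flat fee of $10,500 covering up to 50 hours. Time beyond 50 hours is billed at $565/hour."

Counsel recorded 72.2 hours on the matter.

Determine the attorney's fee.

$23,043.00

Flat fee: $10,500.00
Excess hours: 72.2 − 50 = 22.2
Overrun: 22.2 × $565 = $12,543.00
Total: $10,500.00 + $12,543.00 = $23,043.00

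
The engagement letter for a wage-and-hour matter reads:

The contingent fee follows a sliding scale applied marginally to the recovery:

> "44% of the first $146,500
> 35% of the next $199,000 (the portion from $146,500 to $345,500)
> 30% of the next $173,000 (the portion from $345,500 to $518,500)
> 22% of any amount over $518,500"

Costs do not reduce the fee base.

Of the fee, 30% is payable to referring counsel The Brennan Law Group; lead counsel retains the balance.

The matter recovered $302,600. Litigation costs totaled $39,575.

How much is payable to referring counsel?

$35,728.50

Fee base is the gross recovery, $302,600; costs are reimbursed separately.
First $146,500 at 44% = $64,460.00
Remaining $156,100 at 35% = $54,635.00
Fee: $64,460.00 + $54,635.00 = $119,095.00
Referral share: 30% of $119,095.00 = $35,728.50; lead counsel retains $119,095.00 − $35,728.50 = $83,366.50.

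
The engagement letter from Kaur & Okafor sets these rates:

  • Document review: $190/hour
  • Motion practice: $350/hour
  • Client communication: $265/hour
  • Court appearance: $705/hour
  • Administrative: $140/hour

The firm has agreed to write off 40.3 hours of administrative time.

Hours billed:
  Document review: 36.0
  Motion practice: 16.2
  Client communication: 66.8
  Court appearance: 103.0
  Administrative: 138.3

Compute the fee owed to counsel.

$116,547.00

Document review: 36.0 × $190 = $6,840.00
Motion practice: 16.2 × $350 = $5,670.00
Client communication: 66.8 × $265 = $17,702.00
Court appearance: 103.0 × $705 = $72,615.00
Administrative: 138.3 × $140 = $19,362.00
Subtotal: $122,189.00
Write-off: 40.3 × $140 = $5,642.00
Total: $122,189.00 − $5,642.00 = $116,547.00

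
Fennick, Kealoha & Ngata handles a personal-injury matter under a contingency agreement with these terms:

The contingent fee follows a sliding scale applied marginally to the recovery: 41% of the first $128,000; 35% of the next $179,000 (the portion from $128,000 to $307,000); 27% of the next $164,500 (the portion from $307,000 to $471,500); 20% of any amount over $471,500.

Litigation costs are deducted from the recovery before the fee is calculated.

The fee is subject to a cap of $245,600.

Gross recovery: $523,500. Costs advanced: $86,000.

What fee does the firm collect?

$150,365.00

Fee base (net of costs): $523,500 − $86,000 = $437,500
First $128,000 at 41% = $52,480.00
Next $179,000 at 35% = $62,650.00
Remaining $130,500 at 27% = $35,235.00
Fee: $52,480.00 + $62,650.00 + $35,235.00 = $150,365.00
$150,365.00 is under the $245,600 cap.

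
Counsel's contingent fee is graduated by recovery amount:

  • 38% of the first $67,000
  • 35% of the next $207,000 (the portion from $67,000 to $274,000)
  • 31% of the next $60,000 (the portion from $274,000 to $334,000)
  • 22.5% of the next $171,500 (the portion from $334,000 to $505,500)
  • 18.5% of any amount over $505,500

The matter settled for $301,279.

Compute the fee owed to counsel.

$106,366.49

First $67,000 at 38% = $25,460.00
Next $207,000 at 35% = $72,450.00
Remaining $27,279 at 31% = $8,456.49
Fee: $25,460.00 + $72,450.00 + $8,456.49 = $106,366.49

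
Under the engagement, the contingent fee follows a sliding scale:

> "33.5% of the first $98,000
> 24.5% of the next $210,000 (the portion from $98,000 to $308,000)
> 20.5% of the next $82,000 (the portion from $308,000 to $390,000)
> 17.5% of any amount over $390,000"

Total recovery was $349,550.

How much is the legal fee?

$92,797.75

First $98,000 at 33.5% = $32,830.00
Next $210,000 at 24.5% = $51,450.00
Remaining $41,550 at 20.5% = $8,517.75
Fee: $32,830.00 + $51,450.00 + $8,517.75 = $92,797.75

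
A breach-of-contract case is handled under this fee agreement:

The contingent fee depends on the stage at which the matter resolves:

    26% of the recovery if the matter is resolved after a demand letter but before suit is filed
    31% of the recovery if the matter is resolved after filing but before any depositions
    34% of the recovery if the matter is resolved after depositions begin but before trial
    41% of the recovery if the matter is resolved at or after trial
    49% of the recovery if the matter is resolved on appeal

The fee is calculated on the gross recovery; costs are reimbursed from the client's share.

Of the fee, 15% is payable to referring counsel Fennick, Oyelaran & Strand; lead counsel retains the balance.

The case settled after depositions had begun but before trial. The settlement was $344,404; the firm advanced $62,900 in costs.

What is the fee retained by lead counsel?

$99,532.76

Fee base is the gross recovery, $344,404; costs are reimbursed separately.
The matter settled after depositions had begun but before trial, so the 34% rate applies.
$344,404 × 34% = $117,097.36
Referral share: 15% of $117,097.36 = $17,564.60; lead counsel retains $117,097.36 − $17,564.60 = $99,532.76.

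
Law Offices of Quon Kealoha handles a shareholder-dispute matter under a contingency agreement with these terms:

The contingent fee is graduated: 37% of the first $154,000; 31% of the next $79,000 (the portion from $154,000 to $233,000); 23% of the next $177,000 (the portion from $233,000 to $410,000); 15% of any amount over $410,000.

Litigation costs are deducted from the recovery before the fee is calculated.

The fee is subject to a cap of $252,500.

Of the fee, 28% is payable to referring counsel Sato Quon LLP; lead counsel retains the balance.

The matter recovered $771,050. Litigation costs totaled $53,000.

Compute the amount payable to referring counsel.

$47,148.50

Fee base (net of costs): $771,050 − $53,000 = $718,050
First $154,000 at 37% = $56,980.00
Next $79,000 at 31% = $24,490.00
Next $177,000 at 23% = $40,710.00
Remaining $308,050 at 15% = $46,207.50
Fee: $56,980.00 + $24,490.00 + $40,710.00 + $46,207.50 = $168,387.50
$168,387.50 is under the $252,500 cap.
Referral share: 28% of $168,387.50 = $47,148.50; lead counsel retains $168,387.50 − $47,148.50 = $121,239.00.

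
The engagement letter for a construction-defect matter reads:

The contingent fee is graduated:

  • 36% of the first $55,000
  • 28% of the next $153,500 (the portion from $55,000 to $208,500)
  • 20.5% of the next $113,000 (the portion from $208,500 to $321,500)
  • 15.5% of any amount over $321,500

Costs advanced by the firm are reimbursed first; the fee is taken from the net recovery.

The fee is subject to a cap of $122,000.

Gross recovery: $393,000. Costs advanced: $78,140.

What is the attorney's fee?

$84,583.80

Fee base (net of costs): $393,000 − $78,140 = $314,860
First $55,000 at 36% = $19,800.00
Next $153,500 at 28% = $42,980.00
Remaining $106,360 at 20.5% = $21,803.80
Fee: $19,800.00 + $42,980.00 + $21,803.80 = $84,583.80
$84,583.80 is under the $122,000 cap.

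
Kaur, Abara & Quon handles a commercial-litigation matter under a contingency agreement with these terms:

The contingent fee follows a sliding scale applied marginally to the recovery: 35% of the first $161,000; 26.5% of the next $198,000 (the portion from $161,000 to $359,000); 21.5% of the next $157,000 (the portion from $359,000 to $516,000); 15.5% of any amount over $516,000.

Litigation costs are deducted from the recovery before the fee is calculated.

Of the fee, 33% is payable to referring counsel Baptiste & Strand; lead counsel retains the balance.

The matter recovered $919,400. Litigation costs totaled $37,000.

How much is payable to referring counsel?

Fee base (net of costs): $919,400 − $37,000 = $882,400
First $161,000 at 35% = $56,350.00
Next $198,000 at 26.5% = $52,470.00
Next $157,000 at 21.5% = $33,755.00
Remaining $366,400 at 15.5% = $56,792.00
Fee: $56,350.00 + $52,470.00 + $33,755.00 + $56,792.00 = $199,367.00
Referral share: 33% of $199,367.00 = $65,791.11; lead counsel retains $199,367.00 − $65,791.11 = $133,575.89.

$65,791.11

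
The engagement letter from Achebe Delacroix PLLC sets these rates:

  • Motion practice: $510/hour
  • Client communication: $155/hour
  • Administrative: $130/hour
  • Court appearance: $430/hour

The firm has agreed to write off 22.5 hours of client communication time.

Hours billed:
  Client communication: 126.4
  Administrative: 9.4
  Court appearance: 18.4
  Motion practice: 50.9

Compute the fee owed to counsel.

Motion practice: 50.9 × $510 = $25,959.00
Client communication: 126.4 × $155 = $19,592.00
Administrative: 9.4 × $130 = $1,222.00
Court appearance: 18.4 × $430 = $7,912.00
Subtotal: $54,685.00
Write-off: 22.5 × $155 = $3,487.50
Total: $54,685.00 − $3,487.50 = $51,197.50

$51,197.50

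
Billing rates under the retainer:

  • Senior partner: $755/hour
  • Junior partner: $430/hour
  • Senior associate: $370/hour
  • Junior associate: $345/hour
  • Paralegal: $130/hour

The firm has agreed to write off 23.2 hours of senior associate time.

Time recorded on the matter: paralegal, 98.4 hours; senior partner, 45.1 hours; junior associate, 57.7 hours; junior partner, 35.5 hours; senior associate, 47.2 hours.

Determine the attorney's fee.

$90,894.00

Senior partner: 45.1 × $755 = $34,050.50
Junior partner: 35.5 × $430 = $15,265.00
Senior associate: 47.2 × $370 = $17,464.00
Junior associate: 57.7 × $345 = $19,906.50
Paralegal: 98.4 × $130 = $12,792.00
Subtotal: $99,478.00
Write-off: 23.2 × $370 = $8,584.00
Total: $99,478.00 − $8,584.00 = $90,894.00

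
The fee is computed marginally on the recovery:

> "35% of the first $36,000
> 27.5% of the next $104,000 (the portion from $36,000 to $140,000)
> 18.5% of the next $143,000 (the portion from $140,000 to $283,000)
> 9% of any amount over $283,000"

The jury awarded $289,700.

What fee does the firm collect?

First $36,000 at 35% = $12,600.00
Next $104,000 at 27.5% = $28,600.00
Next $143,000 at 18.5% = $26,455.00
Remaining $6,700 at 9% = $603.00
Fee: $12,600.00 + $28,600.00 + $26,455.00 + $603.00 = $68,258.00

$68,258.00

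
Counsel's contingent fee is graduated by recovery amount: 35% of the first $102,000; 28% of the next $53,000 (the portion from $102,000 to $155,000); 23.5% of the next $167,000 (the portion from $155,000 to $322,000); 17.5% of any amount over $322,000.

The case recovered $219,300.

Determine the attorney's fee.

$65,650.50

First $102,000 at 35% = $35,700.00
Next $53,000 at 28% = $14,840.00
Remaining $64,300 at 23.5% = $15,110.50
Fee: $35,700.00 + $14,840.00 + $15,110.50 = $65,650.50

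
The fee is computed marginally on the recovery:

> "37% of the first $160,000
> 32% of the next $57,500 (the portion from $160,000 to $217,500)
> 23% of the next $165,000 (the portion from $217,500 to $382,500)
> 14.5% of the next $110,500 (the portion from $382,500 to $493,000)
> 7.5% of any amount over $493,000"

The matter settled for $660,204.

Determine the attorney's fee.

$144,112.80

First $160,000 at 37% = $59,200.00
Next $57,500 at 32% = $18,400.00
Next $165,000 at 23% = $37,950.00
Next $110,500 at 14.5% = $16,022.50
Remaining $167,204 at 7.5% = $12,540.30
Fee: $59,200.00 + $18,400.00 + $37,950.00 + $16,022.50 + $12,540.30 = $144,112.80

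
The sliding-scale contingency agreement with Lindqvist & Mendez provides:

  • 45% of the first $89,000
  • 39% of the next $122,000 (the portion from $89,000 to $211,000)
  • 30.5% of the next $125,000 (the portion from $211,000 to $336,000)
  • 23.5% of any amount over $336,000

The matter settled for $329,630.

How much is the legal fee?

First $89,000 at 45% = $40,050.00
Next $122,000 at 39% = $47,580.00
Remaining $118,630 at 30.5% = $36,182.15
Fee: $40,050.00 + $47,580.00 + $36,182.15 = $123,812.15

$123,812.15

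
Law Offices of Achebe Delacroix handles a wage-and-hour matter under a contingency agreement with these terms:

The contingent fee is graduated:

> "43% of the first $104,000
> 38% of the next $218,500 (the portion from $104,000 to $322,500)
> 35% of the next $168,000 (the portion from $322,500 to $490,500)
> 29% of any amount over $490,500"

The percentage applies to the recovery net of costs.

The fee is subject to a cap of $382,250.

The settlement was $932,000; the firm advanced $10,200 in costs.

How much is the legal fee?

Fee base (net of costs): $932,000 − $10,200 = $921,800
First $104,000 at 43% = $44,720.00
Next $218,500 at 38% = $83,030.00
Next $168,000 at 35% = $58,800.00
Remaining $431,300 at 29% = $125,077.00
Fee: $44,720.00 + $83,030.00 + $58,800.00 + $125,077.00 = $311,627.00
$311,627.00 is under the $382,250 cap.

$311,627.00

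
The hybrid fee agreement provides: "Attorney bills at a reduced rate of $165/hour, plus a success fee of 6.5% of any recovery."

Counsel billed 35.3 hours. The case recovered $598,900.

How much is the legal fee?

Hourly: 35.3 × $165 = $5,824.50
Success fee: 6.5% of $598,900 = $38,928.50
Total: $5,824.50 + $38,928.50 = $44,753.00

$44,753.00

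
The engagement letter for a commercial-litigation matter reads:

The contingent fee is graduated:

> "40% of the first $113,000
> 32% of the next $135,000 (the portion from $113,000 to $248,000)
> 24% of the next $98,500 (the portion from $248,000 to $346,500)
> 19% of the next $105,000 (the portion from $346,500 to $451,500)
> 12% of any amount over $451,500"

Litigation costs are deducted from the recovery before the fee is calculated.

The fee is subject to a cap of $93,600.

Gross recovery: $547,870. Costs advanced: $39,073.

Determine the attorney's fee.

$93,600.00

Fee base (net of costs): $547,870 − $39,073 = $508,797
First $113,000 at 40% = $45,200.00
Next $135,000 at 32% = $43,200.00
Next $98,500 at 24% = $23,640.00
Next $105,000 at 19% = $19,950.00
Remaining $57,297 at 12% = $6,875.64
Fee: $45,200.00 + $43,200.00 + $23,640.00 + $19,950.00 + $6,875.64 = $138,865.64
$138,865.64 exceeds the $93,600 cap, so the fee is capped at $93,600.00.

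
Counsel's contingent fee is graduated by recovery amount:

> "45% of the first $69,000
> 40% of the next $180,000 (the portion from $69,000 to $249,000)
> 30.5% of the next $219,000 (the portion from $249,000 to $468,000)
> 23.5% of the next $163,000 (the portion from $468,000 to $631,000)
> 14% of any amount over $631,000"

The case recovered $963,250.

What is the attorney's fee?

$254,665.00

First $69,000 at 45% = $31,050.00
Next $180,000 at 40% = $72,000.00
Next $219,000 at 30.5% = $66,795.00
Next $163,000 at 23.5% = $38,305.00
Remaining $332,250 at 14% = $46,515.00
Fee: $31,050.00 + $72,000.00 + $66,795.00 + $38,305.00 + $46,515.00 = $254,665.00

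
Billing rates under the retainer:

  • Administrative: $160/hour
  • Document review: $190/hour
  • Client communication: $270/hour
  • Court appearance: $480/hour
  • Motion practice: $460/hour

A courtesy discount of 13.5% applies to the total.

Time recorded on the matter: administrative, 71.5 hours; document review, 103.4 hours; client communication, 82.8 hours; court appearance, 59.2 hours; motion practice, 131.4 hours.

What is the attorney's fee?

$123,091.23

Administrative: 71.5 × $160 = $11,440.00
Document review: 103.4 × $190 = $19,646.00
Client communication: 82.8 × $270 = $22,356.00
Court appearance: 59.2 × $480 = $28,416.00
Motion practice: 131.4 × $460 = $60,444.00
Subtotal: $142,302.00
Less 13.5% discount: −$19,210.77
Total: $142,302.00 − $19,210.77 = $123,091.23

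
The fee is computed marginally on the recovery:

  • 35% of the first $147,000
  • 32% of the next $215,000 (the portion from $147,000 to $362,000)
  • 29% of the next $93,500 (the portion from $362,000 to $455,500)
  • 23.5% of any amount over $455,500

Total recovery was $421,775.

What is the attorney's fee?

$137,584.75

First $147,000 at 35% = $51,450.00
Next $215,000 at 32% = $68,800.00
Remaining $59,775 at 29% = $17,334.75
Fee: $51,450.00 + $68,800.00 + $17,334.75 = $137,584.75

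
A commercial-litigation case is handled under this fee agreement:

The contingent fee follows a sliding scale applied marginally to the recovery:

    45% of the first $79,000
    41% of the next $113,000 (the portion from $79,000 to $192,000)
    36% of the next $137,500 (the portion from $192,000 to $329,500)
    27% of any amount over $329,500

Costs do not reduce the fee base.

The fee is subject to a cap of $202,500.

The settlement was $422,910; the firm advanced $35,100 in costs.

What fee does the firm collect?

Fee base is the gross recovery, $422,910; costs are reimbursed separately.
First $79,000 at 45% = $35,550.00
Next $113,000 at 41% = $46,330.00
Next $137,500 at 36% = $49,500.00
Remaining $93,410 at 27% = $25,220.70
Fee: $35,550.00 + $46,330.00 + $49,500.00 + $25,220.70 = $156,600.70
$156,600.70 is under the $202,500 cap.

$156,600.70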